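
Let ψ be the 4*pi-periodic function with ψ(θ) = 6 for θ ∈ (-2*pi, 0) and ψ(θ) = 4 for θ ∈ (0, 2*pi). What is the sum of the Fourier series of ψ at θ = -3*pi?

θ = -3*pi differs from θ = pi by -1 full period(s), and the series is 4*pi-periodic.
ψ is continuous at θ = pi with value 4, so the series converges to 4 there.

4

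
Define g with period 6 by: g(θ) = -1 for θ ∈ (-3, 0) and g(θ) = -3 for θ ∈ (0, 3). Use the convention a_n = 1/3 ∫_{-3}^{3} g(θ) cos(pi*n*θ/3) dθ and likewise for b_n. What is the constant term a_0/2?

a_0 = 1/3 ∫_{-3}^{3} g(θ) dθ = 1/3 · (-12) = -4.
So the constant term a_0/2 = -2.

-2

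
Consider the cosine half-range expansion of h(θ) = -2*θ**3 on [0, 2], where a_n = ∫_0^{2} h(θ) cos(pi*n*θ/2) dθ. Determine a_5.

a_5 = ∫_0^{2} (-2*θ**3) cos(5*pi*θ/2) dθ.
Integrating by parts three times (tabular method), an antiderivative of (-2*θ**3) cos(5*pi*θ/2) is -4*θ**3*sin(5*pi*θ/2)/(5*pi) - 24*θ**2*cos(5*pi*θ/2)/(25*pi**2) + 96*θ*sin(5*pi*θ/2)/(125*pi**3) + 192*cos(5*pi*θ/2)/(625*pi**4); evaluating from 0 to 2: ∫_{0}^{2} (-2*θ**3) cos(5*pi*θ/2) dθ = (96*(-2 + 25*pi**2)/(625*pi**4)) - (192/(625*pi**4)) = 96*(-4 + 25*pi**2)/(625*pi**4).
Hence a_5 = 96*(-4 + 25*pi**2)/(625*pi**4).

96*(-4 + 25*pi**2)/(625*pi**4)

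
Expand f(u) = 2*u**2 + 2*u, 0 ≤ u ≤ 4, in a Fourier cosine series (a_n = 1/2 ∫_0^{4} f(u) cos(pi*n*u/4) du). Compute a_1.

a_1 = 1/2 ∫_0^{4} (2*u**2 + 2*u) cos(pi*u/4) du.
Integrating by parts twice (tabular method), an antiderivative of (2*u**2 + 2*u) cos(pi*u/4) is 8*u**2*sin(pi*u/4)/pi + 8*u*sin(pi*u/4)/pi + 64*u*cos(pi*u/4)/pi**2 - 256*sin(pi*u/4)/pi**3 + 32*cos(pi*u/4)/pi**2; evaluating from 0 to 4: ∫_{0}^{4} (2*u**2 + 2*u) cos(pi*u/4) du = (-288/pi**2) - (32/pi**2) = -320/pi**2.
Hence a_1 = (1/2)·(-320/pi**2) = -160/pi**2.

-160/pi**2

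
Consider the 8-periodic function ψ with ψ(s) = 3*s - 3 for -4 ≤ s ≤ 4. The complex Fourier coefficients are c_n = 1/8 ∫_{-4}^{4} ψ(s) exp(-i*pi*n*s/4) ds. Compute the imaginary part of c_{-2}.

Since ψ is real-valued, Im(c_{-2}) = -1/8 ∫_{-4}^{4} ψ(s) sin(-pi*s/2) ds = b_{2}/2.
Integrating by parts (boundary term plus one more integral), an antiderivative of (3*s - 3) sin(-pi*s/2) is 6*s*cos(pi*s/2)/pi - 12*sin(pi*s/2)/pi**2 - 6*cos(pi*s/2)/pi; evaluating from -4 to 4: ∫_{-4}^{4} (3*s - 3) sin(-pi*s/2) ds = (18/pi) - (-30/pi) = 48/pi.
Hence Im(c_{-2}) = (-1/8)·(48/pi) = -6/pi.

-6/pi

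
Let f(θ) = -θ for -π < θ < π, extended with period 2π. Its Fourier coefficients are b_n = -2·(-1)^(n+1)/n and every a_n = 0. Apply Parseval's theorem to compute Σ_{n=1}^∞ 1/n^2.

pi**2/6

Parseval: Σ b_n^2 = (1/π) ∫_{-π}^{π} f(θ)^2 dθ = 2*pi**2/3.
Σ b_n^2 = Σ 4/n^2, so Σ 1/n^2 = (2*pi**2/3)/4 = pi**2/6.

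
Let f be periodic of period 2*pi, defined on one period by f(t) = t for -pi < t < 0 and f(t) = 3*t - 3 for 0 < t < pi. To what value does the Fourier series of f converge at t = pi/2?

-3 + 3*pi/2

f is continuous at t = pi/2 with value -3 + 3*pi/2, so the series converges to -3 + 3*pi/2 there.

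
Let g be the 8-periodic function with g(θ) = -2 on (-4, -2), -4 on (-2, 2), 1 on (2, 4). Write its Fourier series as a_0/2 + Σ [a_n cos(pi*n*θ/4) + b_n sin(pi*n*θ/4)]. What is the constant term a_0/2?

-9/4

a_0 = 1/4 ∫_{-4}^{4} g(θ) dθ = 1/4 · (-18) = -9/2.
So the constant term a_0/2 = -9/4.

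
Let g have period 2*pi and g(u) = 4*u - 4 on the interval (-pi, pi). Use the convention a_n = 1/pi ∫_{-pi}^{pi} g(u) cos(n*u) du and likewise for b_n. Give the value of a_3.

0

a_3 = 1/pi ∫_{-pi}^{pi} g(u) cos(3*u) du.
Integrating by parts (boundary term plus one more integral), an antiderivative of (4*u - 4) cos(3*u) is 4*u*sin(3*u)/3 - 4*sin(3*u)/3 + 4*cos(3*u)/9; evaluating from -pi to pi: ∫_{-pi}^{pi} (4*u - 4) cos(3*u) du = (-4/9) - (-4/9) = 0.
Hence a_3 = (1/pi)·(0) = 0.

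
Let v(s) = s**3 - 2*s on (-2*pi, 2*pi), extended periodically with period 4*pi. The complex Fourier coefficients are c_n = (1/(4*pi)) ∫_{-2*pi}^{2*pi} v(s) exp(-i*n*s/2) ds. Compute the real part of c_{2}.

Since v is real-valued, Re(c_{2}) = (1/(4*pi)) ∫_{-2*pi}^{2*pi} v(s) cos(s) ds = a_{2}/2.
(v is odd, so the integrand is odd over a symmetric interval and the integral vanishes.)

0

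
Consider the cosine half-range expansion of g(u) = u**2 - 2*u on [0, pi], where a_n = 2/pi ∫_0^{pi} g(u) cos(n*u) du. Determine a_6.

1/9

a_6 = 2/pi ∫_0^{pi} (u**2 - 2*u) cos(6*u) du.
Integrating by parts twice (tabular method), an antiderivative of (u**2 - 2*u) cos(6*u) is u**2*sin(6*u)/6 - u*sin(6*u)/3 + u*cos(6*u)/18 - sin(6*u)/108 - cos(6*u)/18; evaluating from 0 to pi: ∫_{0}^{pi} (u**2 - 2*u) cos(6*u) du = (-1/18 + pi/18) - (-1/18) = pi/18.
Hence a_6 = (2/pi)·(pi/18) = 1/9.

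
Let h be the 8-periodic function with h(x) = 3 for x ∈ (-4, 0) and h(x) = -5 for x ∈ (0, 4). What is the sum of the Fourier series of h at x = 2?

h is continuous at x = 2 with value -5, so the series converges to -5 there.

-5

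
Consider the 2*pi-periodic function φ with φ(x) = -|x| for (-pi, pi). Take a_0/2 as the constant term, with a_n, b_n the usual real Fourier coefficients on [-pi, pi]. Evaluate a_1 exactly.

4/pi

a_1 = 1/pi ∫_{-pi}^{pi} φ(x) cos(x) dx.
φ is even and cos(x) is even, so the integrand is even and a_1 = 2/pi ∫_0^{pi} φ(x) cos(x) dx.
Integrating by parts (boundary term plus one more integral), an antiderivative of (-x) cos(x) is -x*sin(x) - cos(x); evaluating from 0 to pi: ∫_{0}^{pi} (-x) cos(x) dx = (1) - (-1) = 2.
Hence a_1 = (2/pi)·(2) = 4/pi.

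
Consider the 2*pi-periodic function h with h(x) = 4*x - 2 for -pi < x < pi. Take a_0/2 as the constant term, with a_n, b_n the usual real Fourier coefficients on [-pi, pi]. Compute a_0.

-4

a_0 = 1/pi ∫_{-pi}^{pi} h(x) dx = 1/pi · (-4*pi) = -4.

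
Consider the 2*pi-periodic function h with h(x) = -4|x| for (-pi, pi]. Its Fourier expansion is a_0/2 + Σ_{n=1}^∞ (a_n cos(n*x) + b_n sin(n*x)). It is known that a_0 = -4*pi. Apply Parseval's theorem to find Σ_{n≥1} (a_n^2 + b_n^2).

Parseval: a_0^2/2 + Σ_{n≥1} (a_n^2+b_n^2) = 1/pi ∫_{-pi}^{pi} h(x)^2 dx = 32*pi**2/3.
Subtract a_0^2/2 = 8*pi**2: Σ (a_n^2+b_n^2) = 8*pi**2/3.

8*pi**2/3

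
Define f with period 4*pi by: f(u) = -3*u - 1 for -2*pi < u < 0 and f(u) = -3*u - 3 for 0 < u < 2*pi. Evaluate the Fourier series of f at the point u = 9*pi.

u = 9*pi differs from u = pi by 2 full period(s), and the series is 4*pi-periodic.
f is continuous at u = pi with value -3*pi - 3, so the series converges to -3*pi - 3 there.

-3*pi - 3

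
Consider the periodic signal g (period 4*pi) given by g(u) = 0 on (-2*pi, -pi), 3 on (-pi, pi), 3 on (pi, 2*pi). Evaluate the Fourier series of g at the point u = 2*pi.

3/2

At u = 2*pi the one-sided limits are g(2*pi^-) = 3 and g(2*pi^+) = 0.
By Dirichlet's theorem the series converges to their average, [(3) + (0)]/2 = 3/2.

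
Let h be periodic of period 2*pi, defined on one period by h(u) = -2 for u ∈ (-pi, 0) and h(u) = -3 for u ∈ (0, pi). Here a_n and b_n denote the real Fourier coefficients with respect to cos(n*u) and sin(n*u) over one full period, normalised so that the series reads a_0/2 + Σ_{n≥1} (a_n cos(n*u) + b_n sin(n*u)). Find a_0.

-5

a_0 = 1/pi ∫_{-pi}^{pi} h(u) du = 1/pi · (-5*pi) = -5.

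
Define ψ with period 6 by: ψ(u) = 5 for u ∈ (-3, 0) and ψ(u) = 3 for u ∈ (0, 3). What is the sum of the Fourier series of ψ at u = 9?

4

u = 9 differs from u = 3 by 1 full period(s), and the series is 6-periodic.
At u = 3 the one-sided limits are ψ(3^-) = 3 and ψ(3^+) = 5.
By Dirichlet's theorem the series converges to their average, [(3) + (5)]/2 = 4.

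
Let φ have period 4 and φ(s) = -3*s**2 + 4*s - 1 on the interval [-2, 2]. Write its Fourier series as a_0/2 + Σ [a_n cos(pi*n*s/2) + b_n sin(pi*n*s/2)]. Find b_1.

16/pi

b_1 = 1/2 ∫_{-2}^{2} φ(s) sin(pi*s/2) ds.
Integrating by parts twice (tabular method), an antiderivative of (-3*s**2 + 4*s - 1) sin(pi*s/2) is 6*s**2*cos(pi*s/2)/pi - 24*s*sin(pi*s/2)/pi**2 - 8*s*cos(pi*s/2)/pi + 16*sin(pi*s/2)/pi**2 - 48*cos(pi*s/2)/pi**3 + 2*cos(pi*s/2)/pi; evaluating from -2 to 2: ∫_{-2}^{2} (-3*s**2 + 4*s - 1) sin(pi*s/2) ds = (-10/pi + 48/pi**3) - (-42/pi + 48/pi**3) = 32/pi.
Hence b_1 = (1/2)·(32/pi) = 16/pi.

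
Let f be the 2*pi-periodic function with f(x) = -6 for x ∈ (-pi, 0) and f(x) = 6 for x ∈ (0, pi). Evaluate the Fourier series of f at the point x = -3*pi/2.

x = -3*pi/2 differs from x = pi/2 by -1 full period(s), and the series is 2*pi-periodic.
f is continuous at x = pi/2 with value 6, so the series converges to 6 there.

6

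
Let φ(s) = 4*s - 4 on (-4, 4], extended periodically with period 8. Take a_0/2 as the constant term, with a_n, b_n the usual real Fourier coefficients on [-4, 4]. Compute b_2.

b_2 = 1/4 ∫_{-4}^{4} φ(s) sin(pi*s/2) ds.
Integrating by parts (boundary term plus one more integral), an antiderivative of (4*s - 4) sin(pi*s/2) is -8*s*cos(pi*s/2)/pi + 16*sin(pi*s/2)/pi**2 + 8*cos(pi*s/2)/pi; evaluating from -4 to 4: ∫_{-4}^{4} (4*s - 4) sin(pi*s/2) ds = (-24/pi) - (40/pi) = -64/pi.
Hence b_2 = (1/4)·(-64/pi) = -16/pi.

-16/pi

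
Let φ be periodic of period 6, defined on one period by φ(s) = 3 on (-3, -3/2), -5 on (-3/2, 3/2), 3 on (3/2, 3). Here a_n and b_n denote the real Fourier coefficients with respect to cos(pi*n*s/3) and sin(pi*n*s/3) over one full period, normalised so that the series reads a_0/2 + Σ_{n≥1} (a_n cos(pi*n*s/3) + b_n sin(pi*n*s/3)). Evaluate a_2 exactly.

a_2 = 1/3 ∫_{-3}^{3} φ(s) cos(2*pi*s/3) ds.
φ is even and cos(2*pi*s/3) is even, so the integrand is even and a_2 = 2/3 ∫_0^{3} φ(s) cos(2*pi*s/3) ds.
Split the integral at the breakpoints.
Directly, an antiderivative of (-5) cos(2*pi*s/3) is -15*sin(2*pi*s/3)/(2*pi); evaluating from 0 to 3/2: ∫_{0}^{3/2} (-5) cos(2*pi*s/3) ds = (0) - (0) = 0.
Directly, an antiderivative of (3) cos(2*pi*s/3) is 9*sin(2*pi*s/3)/(2*pi); evaluating from 3/2 to 3: ∫_{3/2}^{3} (3) cos(2*pi*s/3) ds = (0) - (0) = 0.
Summing the pieces and multiplying by (2/3) gives a_2 = 0.

0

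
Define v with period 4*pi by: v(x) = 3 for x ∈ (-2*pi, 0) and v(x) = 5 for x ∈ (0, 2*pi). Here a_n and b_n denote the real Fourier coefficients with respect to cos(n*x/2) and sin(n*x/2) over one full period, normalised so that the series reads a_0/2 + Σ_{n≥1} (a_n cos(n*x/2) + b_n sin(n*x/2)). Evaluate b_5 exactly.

4/(5*pi)

b_5 = (1/(2*pi)) ∫_{-2*pi}^{2*pi} v(x) sin(5*x/2) dx.
Split the integral at the breakpoints.
Directly, an antiderivative of (3) sin(5*x/2) is -6*cos(5*x/2)/5; evaluating from -2*pi to 0: ∫_{-2*pi}^{0} (3) sin(5*x/2) dx = (-6/5) - (6/5) = -12/5.
Directly, an antiderivative of (5) sin(5*x/2) is -2*cos(5*x/2); evaluating from 0 to 2*pi: ∫_{0}^{2*pi} (5) sin(5*x/2) dx = (2) - (-2) = 4.
Summing the pieces and multiplying by (1/(2*pi)) gives b_5 = 4/(5*pi).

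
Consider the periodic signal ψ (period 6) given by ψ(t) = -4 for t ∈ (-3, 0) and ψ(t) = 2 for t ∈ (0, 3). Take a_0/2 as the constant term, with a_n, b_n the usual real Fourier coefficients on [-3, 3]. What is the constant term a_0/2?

a_0 = 1/3 ∫_{-3}^{3} ψ(t) dt = 1/3 · (-6) = -2.
So the constant term a_0/2 = -1.

-1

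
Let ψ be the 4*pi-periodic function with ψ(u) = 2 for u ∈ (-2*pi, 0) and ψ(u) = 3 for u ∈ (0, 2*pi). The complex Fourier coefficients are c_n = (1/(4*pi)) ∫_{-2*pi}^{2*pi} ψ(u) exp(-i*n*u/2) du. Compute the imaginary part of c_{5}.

Since ψ is real-valued, Im(c_{5}) = -(1/(4*pi)) ∫_{-2*pi}^{2*pi} ψ(u) sin(5*u/2) du = -b_{5}/2.
Split the integral at the breakpoints.
Directly, an antiderivative of (2) sin(5*u/2) is -4*cos(5*u/2)/5; evaluating from -2*pi to 0: ∫_{-2*pi}^{0} (2) sin(5*u/2) du = (-4/5) - (4/5) = -8/5.
Directly, an antiderivative of (3) sin(5*u/2) is -6*cos(5*u/2)/5; evaluating from 0 to 2*pi: ∫_{0}^{2*pi} (3) sin(5*u/2) du = (6/5) - (-6/5) = 12/5.
So ∫_{-2*pi}^{2*pi} ψ(u) sin(5*u/2) du = 4/5.
Hence Im(c_{5}) = (-1/(4*pi))·(4/5) = -1/(5*pi).

-1/(5*pi)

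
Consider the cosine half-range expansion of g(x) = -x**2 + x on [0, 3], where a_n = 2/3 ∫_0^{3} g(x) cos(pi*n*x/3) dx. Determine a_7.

24/(49*pi**2)

a_7 = 2/3 ∫_0^{3} (-x**2 + x) cos(7*pi*x/3) dx.
Integrating by parts twice (tabular method), an antiderivative of (-x**2 + x) cos(7*pi*x/3) is -3*x**2*sin(7*pi*x/3)/(7*pi) + 3*x*sin(7*pi*x/3)/(7*pi) - 18*x*cos(7*pi*x/3)/(49*pi**2) + 54*sin(7*pi*x/3)/(343*pi**3) + 9*cos(7*pi*x/3)/(49*pi**2); evaluating from 0 to 3: ∫_{0}^{3} (-x**2 + x) cos(7*pi*x/3) dx = (45/(49*pi**2)) - (9/(49*pi**2)) = 36/(49*pi**2).
Hence a_7 = (2/3)·(36/(49*pi**2)) = 24/(49*pi**2).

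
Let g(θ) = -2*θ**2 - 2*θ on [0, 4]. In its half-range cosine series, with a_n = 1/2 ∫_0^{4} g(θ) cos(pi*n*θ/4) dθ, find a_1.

a_1 = 1/2 ∫_0^{4} (-2*θ**2 - 2*θ) cos(pi*θ/4) dθ.
Integrating by parts twice (tabular method), an antiderivative of (-2*θ**2 - 2*θ) cos(pi*θ/4) is -8*θ**2*sin(pi*θ/4)/pi - 8*θ*sin(pi*θ/4)/pi - 64*θ*cos(pi*θ/4)/pi**2 + 256*sin(pi*θ/4)/pi**3 - 32*cos(pi*θ/4)/pi**2; evaluating from 0 to 4: ∫_{0}^{4} (-2*θ**2 - 2*θ) cos(pi*θ/4) dθ = (288/pi**2) - (-32/pi**2) = 320/pi**2.
Hence a_1 = (1/2)·(320/pi**2) = 160/pi**2.

160/pi**2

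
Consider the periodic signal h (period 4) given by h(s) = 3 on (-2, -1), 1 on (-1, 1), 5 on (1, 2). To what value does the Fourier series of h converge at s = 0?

h is continuous at s = 0 with value 1, so the series converges to 1 there.

1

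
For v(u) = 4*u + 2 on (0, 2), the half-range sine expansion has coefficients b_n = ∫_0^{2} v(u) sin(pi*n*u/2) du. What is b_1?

b_1 = ∫_0^{2} (4*u + 2) sin(pi*u/2) du.
Integrating by parts (boundary term plus one more integral), an antiderivative of (4*u + 2) sin(pi*u/2) is -8*u*cos(pi*u/2)/pi + 16*sin(pi*u/2)/pi**2 - 4*cos(pi*u/2)/pi; evaluating from 0 to 2: ∫_{0}^{2} (4*u + 2) sin(pi*u/2) du = (20/pi) - (-4/pi) = 24/pi.
Hence b_1 = 24/pi.

24/pi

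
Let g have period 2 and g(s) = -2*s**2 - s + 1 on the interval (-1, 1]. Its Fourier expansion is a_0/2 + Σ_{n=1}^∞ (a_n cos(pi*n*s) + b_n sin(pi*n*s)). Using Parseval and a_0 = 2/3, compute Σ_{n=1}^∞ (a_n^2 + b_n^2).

62/45

Parseval: a_0^2/2 + Σ_{n≥1} (a_n^2+b_n^2) = ∫_{-1}^{1} g(s)^2 ds = 8/5.
Subtract a_0^2/2 = 2/9: Σ (a_n^2+b_n^2) = 62/45.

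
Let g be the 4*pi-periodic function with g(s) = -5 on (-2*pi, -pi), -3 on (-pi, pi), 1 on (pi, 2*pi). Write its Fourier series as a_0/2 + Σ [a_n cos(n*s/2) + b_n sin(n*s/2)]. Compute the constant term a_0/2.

a_0 = (1/(2*pi)) ∫_{-2*pi}^{2*pi} g(s) ds = (1/(2*pi)) · (-10*pi) = -5.
So the constant term a_0/2 = -5/2.

-5/2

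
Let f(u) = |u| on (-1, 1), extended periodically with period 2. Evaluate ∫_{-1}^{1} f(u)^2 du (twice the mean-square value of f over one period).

2/3

∫_{-1}^{1} f(u)^2 du = 2/3.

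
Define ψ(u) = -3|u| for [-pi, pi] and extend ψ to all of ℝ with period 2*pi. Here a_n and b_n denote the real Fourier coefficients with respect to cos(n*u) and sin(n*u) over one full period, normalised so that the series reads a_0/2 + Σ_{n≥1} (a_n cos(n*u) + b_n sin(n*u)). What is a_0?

-3*pi

a_0 = 1/pi ∫_{-pi}^{pi} ψ(u) du = 1/pi · (-3*pi**2) = -3*pi.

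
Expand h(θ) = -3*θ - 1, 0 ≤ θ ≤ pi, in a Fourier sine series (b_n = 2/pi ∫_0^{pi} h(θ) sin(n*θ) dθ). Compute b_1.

-6 - 4/pi

b_1 = 2/pi ∫_0^{pi} (-3*θ - 1) sin(θ) dθ.
Integrating by parts (boundary term plus one more integral), an antiderivative of (-3*θ - 1) sin(θ) is 3*θ*cos(θ) - 3*sin(θ) + cos(θ); evaluating from 0 to pi: ∫_{0}^{pi} (-3*θ - 1) sin(θ) dθ = (-3*pi - 1) - (1) = -3*pi - 2.
Hence b_1 = (2/pi)·(-3*pi - 2) = -6 - 4/pi.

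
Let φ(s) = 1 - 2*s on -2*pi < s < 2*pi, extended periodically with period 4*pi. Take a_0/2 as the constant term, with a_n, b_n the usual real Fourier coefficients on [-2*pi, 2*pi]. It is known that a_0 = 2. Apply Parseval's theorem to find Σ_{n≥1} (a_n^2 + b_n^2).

32*pi**2/3

Parseval: a_0^2/2 + Σ_{n≥1} (a_n^2+b_n^2) = (1/(2*pi)) ∫_{-2*pi}^{2*pi} φ(s)^2 ds = 2 + 32*pi**2/3.
Subtract a_0^2/2 = 2: Σ (a_n^2+b_n^2) = 32*pi**2/3.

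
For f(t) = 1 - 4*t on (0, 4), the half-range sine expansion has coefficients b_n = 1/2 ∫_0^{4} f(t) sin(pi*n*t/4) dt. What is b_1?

-28/pi

b_1 = 1/2 ∫_0^{4} (1 - 4*t) sin(pi*t/4) dt.
Integrating by parts (boundary term plus one more integral), an antiderivative of (1 - 4*t) sin(pi*t/4) is 16*t*cos(pi*t/4)/pi - 64*sin(pi*t/4)/pi**2 - 4*cos(pi*t/4)/pi; evaluating from 0 to 4: ∫_{0}^{4} (1 - 4*t) sin(pi*t/4) dt = (-60/pi) - (-4/pi) = -56/pi.
Hence b_1 = (1/2)·(-56/pi) = -28/pi.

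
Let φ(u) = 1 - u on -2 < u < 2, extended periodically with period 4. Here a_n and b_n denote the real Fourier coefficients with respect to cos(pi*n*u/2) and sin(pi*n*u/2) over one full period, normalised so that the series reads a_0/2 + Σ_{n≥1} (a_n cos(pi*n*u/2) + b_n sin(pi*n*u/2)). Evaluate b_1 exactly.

-4/pi

b_1 = 1/2 ∫_{-2}^{2} φ(u) sin(pi*u/2) du.
Integrating by parts (boundary term plus one more integral), an antiderivative of (1 - u) sin(pi*u/2) is 2*u*cos(pi*u/2)/pi - 4*sin(pi*u/2)/pi**2 - 2*cos(pi*u/2)/pi; evaluating from -2 to 2: ∫_{-2}^{2} (1 - u) sin(pi*u/2) du = (-2/pi) - (6/pi) = -8/pi.
Hence b_1 = (1/2)·(-8/pi) = -4/pi.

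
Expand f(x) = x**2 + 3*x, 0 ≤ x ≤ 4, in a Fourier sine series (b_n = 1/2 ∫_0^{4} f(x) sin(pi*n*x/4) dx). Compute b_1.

-128/pi**3 + 56/pi

b_1 = 1/2 ∫_0^{4} (x**2 + 3*x) sin(pi*x/4) dx.
Integrating by parts twice (tabular method), an antiderivative of (x**2 + 3*x) sin(pi*x/4) is -4*x**2*cos(pi*x/4)/pi + 32*x*sin(pi*x/4)/pi**2 - 12*x*cos(pi*x/4)/pi + 48*sin(pi*x/4)/pi**2 + 128*cos(pi*x/4)/pi**3; evaluating from 0 to 4: ∫_{0}^{4} (x**2 + 3*x) sin(pi*x/4) dx = (-128/pi**3 + 112/pi) - (128/pi**3) = -256/pi**3 + 112/pi.
Hence b_1 = (1/2)·(-256/pi**3 + 112/pi) = -128/pi**3 + 56/pi.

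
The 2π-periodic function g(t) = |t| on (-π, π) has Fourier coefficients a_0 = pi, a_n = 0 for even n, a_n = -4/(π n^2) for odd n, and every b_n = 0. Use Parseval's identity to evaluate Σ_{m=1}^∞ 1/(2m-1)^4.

pi**4/96

Parseval: a_0^2/2 + Σ a_n^2 = (1/π) ∫_{-π}^{π} g(t)^2 dt = 2*pi**2/3.
Subtract a_0^2/2 = pi**2/2: Σ a_n^2 = pi**2/6.
Only odd n contribute, with a_n^2 = 16/(π^2 n^4), so Σ_{m≥1} 1/(2m-1)^4 = π^2·(pi**2/6)/16 = pi**4/96.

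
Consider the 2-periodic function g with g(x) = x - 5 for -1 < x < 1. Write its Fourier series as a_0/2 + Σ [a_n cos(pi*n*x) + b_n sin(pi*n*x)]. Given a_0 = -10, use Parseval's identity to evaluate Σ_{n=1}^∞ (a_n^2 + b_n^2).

Parseval: a_0^2/2 + Σ_{n≥1} (a_n^2+b_n^2) = ∫_{-1}^{1} g(x)^2 dx = 152/3.
Subtract a_0^2/2 = 50: Σ (a_n^2+b_n^2) = 2/3.

2/3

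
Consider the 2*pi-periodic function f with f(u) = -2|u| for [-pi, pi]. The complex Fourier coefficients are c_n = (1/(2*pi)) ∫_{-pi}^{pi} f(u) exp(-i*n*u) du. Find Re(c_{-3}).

4/(9*pi)

Since f is real-valued, Re(c_{-3}) = (1/(2*pi)) ∫_{-pi}^{pi} f(u) cos(-3*u) du = a_{3}/2.
f is even and cos(-3*u) is even, so the integrand is even: ∫_{-pi}^{pi} f(u) cos(-3*u) du = 2∫_0^{pi} f(u) cos(-3*u) du.
Integrating by parts (boundary term plus one more integral), an antiderivative of (-2*u) cos(-3*u) is -2*u*sin(3*u)/3 - 2*cos(3*u)/9; evaluating from 0 to pi: ∫_{0}^{pi} (-2*u) cos(-3*u) du = (2/9) - (-2/9) = 4/9.
So ∫_{-pi}^{pi} f(u) cos(-3*u) du = 8/9.
Hence Re(c_{-3}) = (1/(2*pi))·(8/9) = 4/(9*pi).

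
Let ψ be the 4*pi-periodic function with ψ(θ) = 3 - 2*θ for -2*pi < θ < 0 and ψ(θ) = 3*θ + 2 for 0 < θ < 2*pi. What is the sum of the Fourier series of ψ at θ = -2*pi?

5/2 + 5*pi

θ = -2*pi differs from θ = 2*pi by -1 full period(s), and the series is 4*pi-periodic.
At θ = 2*pi the one-sided limits are ψ(2*pi^-) = 2 + 6*pi and ψ(2*pi^+) = 3 + 4*pi.
By Dirichlet's theorem the series converges to their average, [(2 + 6*pi) + (3 + 4*pi)]/2 = 5/2 + 5*pi.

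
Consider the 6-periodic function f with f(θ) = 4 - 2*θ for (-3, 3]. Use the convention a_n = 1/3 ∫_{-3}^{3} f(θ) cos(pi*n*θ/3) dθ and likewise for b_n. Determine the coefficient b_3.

-4/pi

b_3 = 1/3 ∫_{-3}^{3} f(θ) sin(pi*θ) dθ.
Integrating by parts (boundary term plus one more integral), an antiderivative of (4 - 2*θ) sin(pi*θ) is 2*θ*cos(pi*θ)/pi - 2*sin(pi*θ)/pi**2 - 4*cos(pi*θ)/pi; evaluating from -3 to 3: ∫_{-3}^{3} (4 - 2*θ) sin(pi*θ) dθ = (-2/pi) - (10/pi) = -12/pi.
Hence b_3 = (1/3)·(-12/pi) = -4/pi.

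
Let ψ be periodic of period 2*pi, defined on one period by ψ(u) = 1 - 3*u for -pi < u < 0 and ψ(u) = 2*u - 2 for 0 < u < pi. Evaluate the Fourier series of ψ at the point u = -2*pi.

-1/2

u = -2*pi differs from u = 0 by -1 full period(s), and the series is 2*pi-periodic.
At u = 0 the one-sided limits are ψ(0^-) = 1 and ψ(0^+) = -2.
By Dirichlet's theorem the series converges to their average, [(1) + (-2)]/2 = -1/2.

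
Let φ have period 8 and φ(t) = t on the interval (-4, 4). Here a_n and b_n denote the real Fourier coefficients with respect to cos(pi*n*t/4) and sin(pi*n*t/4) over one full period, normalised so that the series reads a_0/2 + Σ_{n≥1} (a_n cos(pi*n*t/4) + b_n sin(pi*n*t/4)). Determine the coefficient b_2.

b_2 = 1/4 ∫_{-4}^{4} φ(t) sin(pi*t/2) dt.
φ is odd and sin(pi*t/2) is odd, so the integrand is even and b_2 = 1/2 ∫_0^{4} φ(t) sin(pi*t/2) dt.
Integrating by parts (boundary term plus one more integral), an antiderivative of (t) sin(pi*t/2) is -2*t*cos(pi*t/2)/pi + 4*sin(pi*t/2)/pi**2; evaluating from 0 to 4: ∫_{0}^{4} (t) sin(pi*t/2) dt = (-8/pi) - (0) = -8/pi.
Hence b_2 = (1/2)·(-8/pi) = -4/pi.

-4/pi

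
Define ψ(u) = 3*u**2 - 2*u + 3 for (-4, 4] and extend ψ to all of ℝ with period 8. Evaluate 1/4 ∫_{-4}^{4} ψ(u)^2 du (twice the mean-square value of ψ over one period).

17614/15

1/4 ∫_{-4}^{4} ψ(u)^2 du = 1/4 · (70456/15) = 17614/15.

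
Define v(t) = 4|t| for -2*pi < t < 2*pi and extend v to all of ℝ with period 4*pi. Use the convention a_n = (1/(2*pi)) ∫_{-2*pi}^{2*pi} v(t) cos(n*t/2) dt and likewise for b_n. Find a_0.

8*pi

a_0 = (1/(2*pi)) ∫_{-2*pi}^{2*pi} v(t) dt = (1/(2*pi)) · (16*pi**2) = 8*pi.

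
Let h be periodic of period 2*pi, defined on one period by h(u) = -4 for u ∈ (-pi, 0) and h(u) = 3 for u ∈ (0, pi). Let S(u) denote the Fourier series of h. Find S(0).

At u = 0 the one-sided limits are h(0^-) = -4 and h(0^+) = 3.
By Dirichlet's theorem the series converges to their average, [(-4) + (3)]/2 = -1/2.

-1/2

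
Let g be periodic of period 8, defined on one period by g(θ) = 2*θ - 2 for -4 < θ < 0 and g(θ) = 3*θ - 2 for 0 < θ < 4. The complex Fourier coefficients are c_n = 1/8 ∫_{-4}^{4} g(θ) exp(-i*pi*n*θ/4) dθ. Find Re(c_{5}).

-4/(25*pi**2)

Since g is real-valued, Re(c_{5}) = 1/8 ∫_{-4}^{4} g(θ) cos(5*pi*θ/4) dθ = a_{5}/2.
Split the integral at the breakpoints.
Integrating by parts (boundary term plus one more integral), an antiderivative of (2*θ - 2) cos(5*pi*θ/4) is 8*θ*sin(5*pi*θ/4)/(5*pi) - 8*sin(5*pi*θ/4)/(5*pi) + 32*cos(5*pi*θ/4)/(25*pi**2); evaluating from -4 to 0: ∫_{-4}^{0} (2*θ - 2) cos(5*pi*θ/4) dθ = (32/(25*pi**2)) - (-32/(25*pi**2)) = 64/(25*pi**2).
Integrating by parts (boundary term plus one more integral), an antiderivative of (3*θ - 2) cos(5*pi*θ/4) is 12*θ*sin(5*pi*θ/4)/(5*pi) - 8*sin(5*pi*θ/4)/(5*pi) + 48*cos(5*pi*θ/4)/(25*pi**2); evaluating from 0 to 4: ∫_{0}^{4} (3*θ - 2) cos(5*pi*θ/4) dθ = (-48/(25*pi**2)) - (48/(25*pi**2)) = -96/(25*pi**2).
So ∫_{-4}^{4} g(θ) cos(5*pi*θ/4) dθ = -32/(25*pi**2).
Hence Re(c_{5}) = (1/8)·(-32/(25*pi**2)) = -4/(25*pi**2).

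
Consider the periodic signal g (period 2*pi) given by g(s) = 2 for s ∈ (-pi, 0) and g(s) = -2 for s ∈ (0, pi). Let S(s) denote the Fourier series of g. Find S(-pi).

At s = -pi the one-sided limits are g(-pi^-) = -2 and g(-pi^+) = 2.
By Dirichlet's theorem the series converges to their average, [(-2) + (2)]/2 = 0.

0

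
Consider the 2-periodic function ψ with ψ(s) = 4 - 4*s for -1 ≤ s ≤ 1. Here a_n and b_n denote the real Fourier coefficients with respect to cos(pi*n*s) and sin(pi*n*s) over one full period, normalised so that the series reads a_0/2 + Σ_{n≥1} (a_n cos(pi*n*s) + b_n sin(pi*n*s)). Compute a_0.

8

a_0 = ∫_{-1}^{1} ψ(s) ds = 8.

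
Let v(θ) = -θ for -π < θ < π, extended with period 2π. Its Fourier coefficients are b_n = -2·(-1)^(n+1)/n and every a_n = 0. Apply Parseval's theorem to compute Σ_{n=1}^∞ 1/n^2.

Parseval: Σ b_n^2 = (1/π) ∫_{-π}^{π} v(θ)^2 dθ = 2*pi**2/3.
Σ b_n^2 = Σ 4/n^2, so Σ 1/n^2 = (2*pi**2/3)/4 = pi**2/6.

pi**2/6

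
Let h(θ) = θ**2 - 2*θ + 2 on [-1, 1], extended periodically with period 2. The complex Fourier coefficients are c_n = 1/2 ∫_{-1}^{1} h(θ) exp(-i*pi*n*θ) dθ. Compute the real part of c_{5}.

-2/(25*pi**2)

Since h is real-valued, Re(c_{5}) = 1/2 ∫_{-1}^{1} h(θ) cos(5*pi*θ) dθ = a_{5}/2.
Integrating by parts twice (tabular method), an antiderivative of (θ**2 - 2*θ + 2) cos(5*pi*θ) is θ**2*sin(5*pi*θ)/(5*pi) - 2*θ*sin(5*pi*θ)/(5*pi) + 2*θ*cos(5*pi*θ)/(25*pi**2) - 2*sin(5*pi*θ)/(125*pi**3) + 2*sin(5*pi*θ)/(5*pi) - 2*cos(5*pi*θ)/(25*pi**2); evaluating from -1 to 1: ∫_{-1}^{1} (θ**2 - 2*θ + 2) cos(5*pi*θ) dθ = (0) - (4/(25*pi**2)) = -4/(25*pi**2).
Hence Re(c_{5}) = (1/2)·(-4/(25*pi**2)) = -2/(25*pi**2).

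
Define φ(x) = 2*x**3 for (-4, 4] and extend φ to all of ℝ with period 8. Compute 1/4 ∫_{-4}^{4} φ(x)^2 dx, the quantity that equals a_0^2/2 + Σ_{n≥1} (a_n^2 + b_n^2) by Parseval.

32768/7

1/4 ∫_{-4}^{4} φ(x)^2 dx = 1/4 · (131072/7) = 32768/7.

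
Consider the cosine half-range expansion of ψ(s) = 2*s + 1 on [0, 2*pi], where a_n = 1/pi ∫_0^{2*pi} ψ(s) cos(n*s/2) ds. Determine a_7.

-16/(49*pi)

a_7 = 1/pi ∫_0^{2*pi} (2*s + 1) cos(7*s/2) ds.
Integrating by parts (boundary term plus one more integral), an antiderivative of (2*s + 1) cos(7*s/2) is 4*s*sin(7*s/2)/7 + 2*sin(7*s/2)/7 + 8*cos(7*s/2)/49; evaluating from 0 to 2*pi: ∫_{0}^{2*pi} (2*s + 1) cos(7*s/2) ds = (-8/49) - (8/49) = -16/49.
Hence a_7 = (1/pi)·(-16/49) = -16/(49*pi).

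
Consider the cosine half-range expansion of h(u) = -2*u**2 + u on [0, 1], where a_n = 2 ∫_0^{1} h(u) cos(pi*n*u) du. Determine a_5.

a_5 = 2 ∫_0^{1} (-2*u**2 + u) cos(5*pi*u) du.
Integrating by parts twice (tabular method), an antiderivative of (-2*u**2 + u) cos(5*pi*u) is -2*u**2*sin(5*pi*u)/(5*pi) + u*sin(5*pi*u)/(5*pi) - 4*u*cos(5*pi*u)/(25*pi**2) + 4*sin(5*pi*u)/(125*pi**3) + cos(5*pi*u)/(25*pi**2); evaluating from 0 to 1: ∫_{0}^{1} (-2*u**2 + u) cos(5*pi*u) du = (3/(25*pi**2)) - (1/(25*pi**2)) = 2/(25*pi**2).
Hence a_5 = 2·(2/(25*pi**2)) = 4/(25*pi**2).

4/(25*pi**2)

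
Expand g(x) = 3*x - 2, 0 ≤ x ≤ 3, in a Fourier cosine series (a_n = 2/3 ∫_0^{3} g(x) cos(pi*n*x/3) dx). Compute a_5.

-36/(25*pi**2)

a_5 = 2/3 ∫_0^{3} (3*x - 2) cos(5*pi*x/3) dx.
Integrating by parts (boundary term plus one more integral), an antiderivative of (3*x - 2) cos(5*pi*x/3) is 9*x*sin(5*pi*x/3)/(5*pi) - 6*sin(5*pi*x/3)/(5*pi) + 27*cos(5*pi*x/3)/(25*pi**2); evaluating from 0 to 3: ∫_{0}^{3} (3*x - 2) cos(5*pi*x/3) dx = (-27/(25*pi**2)) - (27/(25*pi**2)) = -54/(25*pi**2).
Hence a_5 = (2/3)·(-54/(25*pi**2)) = -36/(25*pi**2).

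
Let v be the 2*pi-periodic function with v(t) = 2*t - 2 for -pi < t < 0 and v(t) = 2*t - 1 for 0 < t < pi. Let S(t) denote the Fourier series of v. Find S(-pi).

t = -pi differs from t = pi by -1 full period(s), and the series is 2*pi-periodic.
At t = pi the one-sided limits are v(pi^-) = -1 + 2*pi and v(pi^+) = -2*pi - 2.
By Dirichlet's theorem the series converges to their average, [(-1 + 2*pi) + (-2*pi - 2)]/2 = -3/2.

-3/2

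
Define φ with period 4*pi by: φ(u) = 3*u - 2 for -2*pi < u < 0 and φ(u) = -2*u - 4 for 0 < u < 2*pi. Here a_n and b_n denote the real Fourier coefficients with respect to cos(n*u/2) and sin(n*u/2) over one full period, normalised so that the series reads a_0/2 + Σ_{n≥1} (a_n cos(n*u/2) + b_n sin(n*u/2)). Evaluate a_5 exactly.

a_5 = (1/(2*pi)) ∫_{-2*pi}^{2*pi} φ(u) cos(5*u/2) du.
Split the integral at the breakpoints.
Integrating by parts (boundary term plus one more integral), an antiderivative of (3*u - 2) cos(5*u/2) is 6*u*sin(5*u/2)/5 - 4*sin(5*u/2)/5 + 12*cos(5*u/2)/25; evaluating from -2*pi to 0: ∫_{-2*pi}^{0} (3*u - 2) cos(5*u/2) du = (12/25) - (-12/25) = 24/25.
Integrating by parts (boundary term plus one more integral), an antiderivative of (-2*u - 4) cos(5*u/2) is -4*u*sin(5*u/2)/5 - 8*sin(5*u/2)/5 - 8*cos(5*u/2)/25; evaluating from 0 to 2*pi: ∫_{0}^{2*pi} (-2*u - 4) cos(5*u/2) du = (8/25) - (-8/25) = 16/25.
Summing the pieces and multiplying by (1/(2*pi)) gives a_5 = 4/(5*pi).

4/(5*pi)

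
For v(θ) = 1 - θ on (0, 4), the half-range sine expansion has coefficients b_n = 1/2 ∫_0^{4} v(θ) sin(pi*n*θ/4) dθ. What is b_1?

b_1 = 1/2 ∫_0^{4} (1 - θ) sin(pi*θ/4) dθ.
Integrating by parts (boundary term plus one more integral), an antiderivative of (1 - θ) sin(pi*θ/4) is 4*θ*cos(pi*θ/4)/pi - 16*sin(pi*θ/4)/pi**2 - 4*cos(pi*θ/4)/pi; evaluating from 0 to 4: ∫_{0}^{4} (1 - θ) sin(pi*θ/4) dθ = (-12/pi) - (-4/pi) = -8/pi.
Hence b_1 = (1/2)·(-8/pi) = -4/pi.

-4/pi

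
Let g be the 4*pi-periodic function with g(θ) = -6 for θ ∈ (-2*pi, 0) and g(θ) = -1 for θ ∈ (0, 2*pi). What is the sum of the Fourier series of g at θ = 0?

At θ = 0 the one-sided limits are g(0^-) = -6 and g(0^+) = -1.
By Dirichlet's theorem the series converges to their average, [(-6) + (-1)]/2 = -7/2.

-7/2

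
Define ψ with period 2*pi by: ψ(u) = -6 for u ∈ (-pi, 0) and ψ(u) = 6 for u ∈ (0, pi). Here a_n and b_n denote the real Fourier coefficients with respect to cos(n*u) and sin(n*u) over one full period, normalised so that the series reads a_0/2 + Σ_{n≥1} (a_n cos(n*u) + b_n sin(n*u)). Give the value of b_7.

b_7 = 1/pi ∫_{-pi}^{pi} ψ(u) sin(7*u) du.
ψ is odd and sin(7*u) is odd, so the integrand is even and b_7 = 2/pi ∫_0^{pi} ψ(u) sin(7*u) du.
Directly, an antiderivative of (6) sin(7*u) is -6*cos(7*u)/7; evaluating from 0 to pi: ∫_{0}^{pi} (6) sin(7*u) du = (6/7) - (-6/7) = 12/7.
Hence b_7 = (2/pi)·(12/7) = 24/(7*pi).

24/(7*pi)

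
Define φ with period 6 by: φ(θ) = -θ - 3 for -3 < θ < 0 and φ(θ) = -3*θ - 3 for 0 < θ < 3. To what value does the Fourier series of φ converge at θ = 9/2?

-3/2

θ = 9/2 differs from θ = -3/2 by 1 full period(s), and the series is 6-periodic.
φ is continuous at θ = -3/2 with value -3/2, so the series converges to -3/2 there.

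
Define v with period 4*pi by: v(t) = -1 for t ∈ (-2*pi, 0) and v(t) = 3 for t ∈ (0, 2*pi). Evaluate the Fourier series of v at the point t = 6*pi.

1

t = 6*pi differs from t = 2*pi by 1 full period(s), and the series is 4*pi-periodic.
At t = 2*pi the one-sided limits are v(2*pi^-) = 3 and v(2*pi^+) = -1.
By Dirichlet's theorem the series converges to their average, [(3) + (-1)]/2 = 1.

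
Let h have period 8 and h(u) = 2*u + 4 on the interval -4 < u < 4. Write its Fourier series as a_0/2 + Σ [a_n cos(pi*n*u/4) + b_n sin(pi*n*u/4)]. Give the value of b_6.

b_6 = 1/4 ∫_{-4}^{4} h(u) sin(3*pi*u/2) du.
Integrating by parts (boundary term plus one more integral), an antiderivative of (2*u + 4) sin(3*pi*u/2) is -4*u*cos(3*pi*u/2)/(3*pi) + 8*sin(3*pi*u/2)/(9*pi**2) - 8*cos(3*pi*u/2)/(3*pi); evaluating from -4 to 4: ∫_{-4}^{4} (2*u + 4) sin(3*pi*u/2) du = (-8/pi) - (8/(3*pi)) = -32/(3*pi).
Hence b_6 = (1/4)·(-32/(3*pi)) = -8/(3*pi).

-8/(3*pi)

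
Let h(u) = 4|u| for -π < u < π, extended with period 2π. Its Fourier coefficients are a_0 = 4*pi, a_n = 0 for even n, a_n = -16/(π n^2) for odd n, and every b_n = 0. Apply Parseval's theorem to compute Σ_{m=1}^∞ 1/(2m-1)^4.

pi**4/96

Parseval: a_0^2/2 + Σ a_n^2 = (1/π) ∫_{-π}^{π} h(u)^2 du = 32*pi**2/3.
Subtract a_0^2/2 = 8*pi**2: Σ a_n^2 = 8*pi**2/3.
Only odd n contribute, with a_n^2 = 256/(π^2 n^4), so Σ_{m≥1} 1/(2m-1)^4 = π^2·(8*pi**2/3)/256 = pi**4/96.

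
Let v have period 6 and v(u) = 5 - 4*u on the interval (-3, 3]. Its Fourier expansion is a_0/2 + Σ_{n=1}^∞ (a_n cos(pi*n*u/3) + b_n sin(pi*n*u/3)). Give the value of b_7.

-24/(7*pi)

b_7 = 1/3 ∫_{-3}^{3} v(u) sin(7*pi*u/3) du.
Integrating by parts (boundary term plus one more integral), an antiderivative of (5 - 4*u) sin(7*pi*u/3) is 12*u*cos(7*pi*u/3)/(7*pi) - 36*sin(7*pi*u/3)/(49*pi**2) - 15*cos(7*pi*u/3)/(7*pi); evaluating from -3 to 3: ∫_{-3}^{3} (5 - 4*u) sin(7*pi*u/3) du = (-3/pi) - (51/(7*pi)) = -72/(7*pi).
Hence b_7 = (1/3)·(-72/(7*pi)) = -24/(7*pi).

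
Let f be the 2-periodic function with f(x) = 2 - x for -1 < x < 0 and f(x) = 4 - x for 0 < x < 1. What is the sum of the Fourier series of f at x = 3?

x = 3 differs from x = -1 by 2 full period(s), and the series is 2-periodic.
f is continuous at x = -1 with value 3, so the series converges to 3 there.

3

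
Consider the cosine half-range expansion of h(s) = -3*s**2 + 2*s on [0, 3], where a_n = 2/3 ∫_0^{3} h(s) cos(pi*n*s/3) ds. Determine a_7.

12/(7*pi**2)

a_7 = 2/3 ∫_0^{3} (-3*s**2 + 2*s) cos(7*pi*s/3) ds.
Integrating by parts twice (tabular method), an antiderivative of (-3*s**2 + 2*s) cos(7*pi*s/3) is -9*s**2*sin(7*pi*s/3)/(7*pi) + 6*s*sin(7*pi*s/3)/(7*pi) - 54*s*cos(7*pi*s/3)/(49*pi**2) + 162*sin(7*pi*s/3)/(343*pi**3) + 18*cos(7*pi*s/3)/(49*pi**2); evaluating from 0 to 3: ∫_{0}^{3} (-3*s**2 + 2*s) cos(7*pi*s/3) ds = (144/(49*pi**2)) - (18/(49*pi**2)) = 18/(7*pi**2).
Hence a_7 = (2/3)·(18/(7*pi**2)) = 12/(7*pi**2).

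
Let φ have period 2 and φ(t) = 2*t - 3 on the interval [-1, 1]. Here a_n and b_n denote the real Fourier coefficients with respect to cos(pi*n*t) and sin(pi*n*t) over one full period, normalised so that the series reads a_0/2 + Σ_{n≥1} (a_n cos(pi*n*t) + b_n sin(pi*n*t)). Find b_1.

b_1 = ∫_{-1}^{1} φ(t) sin(pi*t) dt.
Integrating by parts (boundary term plus one more integral), an antiderivative of (2*t - 3) sin(pi*t) is -2*t*cos(pi*t)/pi + 2*sin(pi*t)/pi**2 + 3*cos(pi*t)/pi; evaluating from -1 to 1: ∫_{-1}^{1} (2*t - 3) sin(pi*t) dt = (-1/pi) - (-5/pi) = 4/pi.
Hence b_1 = 4/pi.

4/pi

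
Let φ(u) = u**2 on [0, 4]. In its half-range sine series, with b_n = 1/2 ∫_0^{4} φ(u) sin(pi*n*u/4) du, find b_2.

-16/pi

b_2 = 1/2 ∫_0^{4} (u**2) sin(pi*u/2) du.
Integrating by parts twice (tabular method), an antiderivative of (u**2) sin(pi*u/2) is -2*u**2*cos(pi*u/2)/pi + 8*u*sin(pi*u/2)/pi**2 + 16*cos(pi*u/2)/pi**3; evaluating from 0 to 4: ∫_{0}^{4} (u**2) sin(pi*u/2) du = (-32/pi + 16/pi**3) - (16/pi**3) = -32/pi.
Hence b_2 = (1/2)·(-32/pi) = -16/pi.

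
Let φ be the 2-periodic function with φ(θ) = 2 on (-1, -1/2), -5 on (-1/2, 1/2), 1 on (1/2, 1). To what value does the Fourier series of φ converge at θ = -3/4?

2

φ is continuous at θ = -3/4 with value 2, so the series converges to 2 there.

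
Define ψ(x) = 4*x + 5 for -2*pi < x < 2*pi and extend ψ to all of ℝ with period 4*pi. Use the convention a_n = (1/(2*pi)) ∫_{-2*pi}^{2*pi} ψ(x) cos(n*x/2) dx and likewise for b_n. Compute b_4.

b_4 = (1/(2*pi)) ∫_{-2*pi}^{2*pi} ψ(x) sin(2*x) dx.
Integrating by parts (boundary term plus one more integral), an antiderivative of (4*x + 5) sin(2*x) is -2*x*cos(2*x) + sin(2*x) - 5*cos(2*x)/2; evaluating from -2*pi to 2*pi: ∫_{-2*pi}^{2*pi} (4*x + 5) sin(2*x) dx = (-4*pi - 5/2) - (-5/2 + 4*pi) = -8*pi.
Hence b_4 = (1/(2*pi))·(-8*pi) = -4.

-4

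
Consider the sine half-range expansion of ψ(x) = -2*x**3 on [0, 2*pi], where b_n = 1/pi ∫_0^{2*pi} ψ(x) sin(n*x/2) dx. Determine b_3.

64/9 - 32*pi**2/3

b_3 = 1/pi ∫_0^{2*pi} (-2*x**3) sin(3*x/2) dx.
Integrating by parts three times (tabular method), an antiderivative of (-2*x**3) sin(3*x/2) is 4*x**3*cos(3*x/2)/3 - 8*x**2*sin(3*x/2)/3 - 32*x*cos(3*x/2)/9 + 64*sin(3*x/2)/27; evaluating from 0 to 2*pi: ∫_{0}^{2*pi} (-2*x**3) sin(3*x/2) dx = (32*pi*(2 - 3*pi**2)/9) - (0) = 32*pi*(2 - 3*pi**2)/9.
Hence b_3 = (1/pi)·(32*pi*(2 - 3*pi**2)/9) = 64/9 - 32*pi**2/3.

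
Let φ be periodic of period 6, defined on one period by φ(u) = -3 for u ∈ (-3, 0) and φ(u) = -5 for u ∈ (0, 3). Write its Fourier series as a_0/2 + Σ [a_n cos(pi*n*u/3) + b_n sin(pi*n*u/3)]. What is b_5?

b_5 = 1/3 ∫_{-3}^{3} φ(u) sin(5*pi*u/3) du.
Split the integral at the breakpoints.
Directly, an antiderivative of (-3) sin(5*pi*u/3) is 9*cos(5*pi*u/3)/(5*pi); evaluating from -3 to 0: ∫_{-3}^{0} (-3) sin(5*pi*u/3) du = (9/(5*pi)) - (-9/(5*pi)) = 18/(5*pi).
Directly, an antiderivative of (-5) sin(5*pi*u/3) is 3*cos(5*pi*u/3)/pi; evaluating from 0 to 3: ∫_{0}^{3} (-5) sin(5*pi*u/3) du = (-3/pi) - (3/pi) = -6/pi.
Summing the pieces and multiplying by (1/3) gives b_5 = -4/(5*pi).

-4/(5*pi)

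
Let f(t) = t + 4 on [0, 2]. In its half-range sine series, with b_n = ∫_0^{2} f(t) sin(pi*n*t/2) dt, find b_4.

-1/pi

b_4 = ∫_0^{2} (t + 4) sin(2*pi*t) dt.
Integrating by parts (boundary term plus one more integral), an antiderivative of (t + 4) sin(2*pi*t) is -t*cos(2*pi*t)/(2*pi) + sin(2*pi*t)/(4*pi**2) - 2*cos(2*pi*t)/pi; evaluating from 0 to 2: ∫_{0}^{2} (t + 4) sin(2*pi*t) dt = (-3/pi) - (-2/pi) = -1/pi.
Hence b_4 = -1/pi.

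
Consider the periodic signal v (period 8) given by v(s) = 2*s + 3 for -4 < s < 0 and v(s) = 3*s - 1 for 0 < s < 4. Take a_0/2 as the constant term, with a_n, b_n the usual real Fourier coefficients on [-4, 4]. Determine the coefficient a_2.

a_2 = 1/4 ∫_{-4}^{4} v(s) cos(pi*s/2) ds.
Split the integral at the breakpoints.
Integrating by parts (boundary term plus one more integral), an antiderivative of (2*s + 3) cos(pi*s/2) is 4*s*sin(pi*s/2)/pi + 6*sin(pi*s/2)/pi + 8*cos(pi*s/2)/pi**2; evaluating from -4 to 0: ∫_{-4}^{0} (2*s + 3) cos(pi*s/2) ds = (8/pi**2) - (8/pi**2) = 0.
Integrating by parts (boundary term plus one more integral), an antiderivative of (3*s - 1) cos(pi*s/2) is 6*s*sin(pi*s/2)/pi - 2*sin(pi*s/2)/pi + 12*cos(pi*s/2)/pi**2; evaluating from 0 to 4: ∫_{0}^{4} (3*s - 1) cos(pi*s/2) ds = (12/pi**2) - (12/pi**2) = 0.
Summing the pieces and multiplying by (1/4) gives a_2 = 0.

0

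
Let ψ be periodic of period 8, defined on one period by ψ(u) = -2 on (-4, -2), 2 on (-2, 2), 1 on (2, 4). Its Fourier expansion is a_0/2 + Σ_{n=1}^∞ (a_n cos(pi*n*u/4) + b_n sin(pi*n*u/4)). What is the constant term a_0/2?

3/4

a_0 = 1/4 ∫_{-4}^{4} ψ(u) du = 1/4 · (6) = 3/2.
So the constant term a_0/2 = 3/4.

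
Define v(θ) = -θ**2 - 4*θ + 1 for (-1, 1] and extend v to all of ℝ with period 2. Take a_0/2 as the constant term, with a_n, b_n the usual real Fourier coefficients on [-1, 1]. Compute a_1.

a_1 = ∫_{-1}^{1} v(θ) cos(pi*θ) dθ.
Integrating by parts twice (tabular method), an antiderivative of (-θ**2 - 4*θ + 1) cos(pi*θ) is -θ**2*sin(pi*θ)/pi - 4*θ*sin(pi*θ)/pi - 2*θ*cos(pi*θ)/pi**2 + 2*sin(pi*θ)/pi**3 + sin(pi*θ)/pi - 4*cos(pi*θ)/pi**2; evaluating from -1 to 1: ∫_{-1}^{1} (-θ**2 - 4*θ + 1) cos(pi*θ) dθ = (6/pi**2) - (2/pi**2) = 4/pi**2.
Hence a_1 = 4/pi**2.

4/pi**2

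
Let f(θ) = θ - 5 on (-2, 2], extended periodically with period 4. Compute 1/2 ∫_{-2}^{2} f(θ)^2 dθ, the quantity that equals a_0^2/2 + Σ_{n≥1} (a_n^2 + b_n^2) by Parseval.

158/3

1/2 ∫_{-2}^{2} f(θ)^2 dθ = 1/2 · (316/3) = 158/3.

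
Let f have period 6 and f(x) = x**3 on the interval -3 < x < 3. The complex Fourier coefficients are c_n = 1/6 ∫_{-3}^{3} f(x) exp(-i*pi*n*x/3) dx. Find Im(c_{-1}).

-162/pi**3 + 27/pi

Since f is real-valued, Im(c_{-1}) = -1/6 ∫_{-3}^{3} f(x) sin(-pi*x/3) dx = b_{1}/2.
f is odd and sin(-pi*x/3) is odd, so the integrand is even: ∫_{-3}^{3} f(x) sin(-pi*x/3) dx = 2∫_0^{3} f(x) sin(-pi*x/3) dx.
Integrating by parts three times (tabular method), an antiderivative of (x**3) sin(-pi*x/3) is 3*x**3*cos(pi*x/3)/pi - 27*x**2*sin(pi*x/3)/pi**2 - 162*x*cos(pi*x/3)/pi**3 + 486*sin(pi*x/3)/pi**4; evaluating from 0 to 3: ∫_{0}^{3} (x**3) sin(-pi*x/3) dx = (-81/pi + 486/pi**3) - (0) = -81/pi + 486/pi**3.
So ∫_{-3}^{3} f(x) sin(-pi*x/3) dx = -162/pi + 972/pi**3.
Hence Im(c_{-1}) = (-1/6)·(-162/pi + 972/pi**3) = -162/pi**3 + 27/pi.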